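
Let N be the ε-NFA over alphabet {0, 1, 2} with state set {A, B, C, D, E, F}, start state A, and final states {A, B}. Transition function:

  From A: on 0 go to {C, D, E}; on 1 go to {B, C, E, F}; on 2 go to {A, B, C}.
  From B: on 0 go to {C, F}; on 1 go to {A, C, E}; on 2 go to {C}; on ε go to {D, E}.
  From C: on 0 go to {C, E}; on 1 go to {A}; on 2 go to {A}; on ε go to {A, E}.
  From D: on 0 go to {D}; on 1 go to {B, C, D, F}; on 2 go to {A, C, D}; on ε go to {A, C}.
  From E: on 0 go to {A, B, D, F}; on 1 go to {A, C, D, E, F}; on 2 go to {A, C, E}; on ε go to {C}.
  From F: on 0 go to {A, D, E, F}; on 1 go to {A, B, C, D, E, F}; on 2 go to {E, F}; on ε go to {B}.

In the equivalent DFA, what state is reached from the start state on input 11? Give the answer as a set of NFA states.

Start: {A}.
δ(A,1) = {B, C, E, F}.
Union: {B, C, E, F}.
ε-closure gives {A, B, C, D, E, F}.
After 1: {A, B, C, D, E, F}.
δ(A,1) = {B, C, E, F}; δ(B,1) = {A, C, E}; δ(C,1) = {A}; δ(D,1) = {B, C, D, F}; δ(E,1) = {A, C, D, E, F}; δ(F,1) = {A, B, C, D, E, F}.
Union: {A, B, C, D, E, F}.
After 1: {A, B, C, D, E, F}.

{A, B, C, D, E, F}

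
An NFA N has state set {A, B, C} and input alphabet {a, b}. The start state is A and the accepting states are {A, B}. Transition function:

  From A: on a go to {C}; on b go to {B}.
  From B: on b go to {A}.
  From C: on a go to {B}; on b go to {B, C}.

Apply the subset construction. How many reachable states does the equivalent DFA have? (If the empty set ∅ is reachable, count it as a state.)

6

Start state of the DFA: {A}.
{A} --a--> {C}  [new]
{A} --b--> {B}  [new]
{C} --a--> {B}  [seen]
{C} --b--> {B, C}  [new]
{B} --a--> ∅  [new]
{B} --b--> {A}  [seen]
{B, C} --a--> {B}  [seen]
{B, C} --b--> {A, B, C}  [new]
∅ --a--> ∅  [seen]
∅ --b--> ∅  [seen]
{A, B, C} --a--> {B, C}  [seen]
{A, B, C} --b--> {A, B, C}  [seen]
Reachable DFA states: {A}, {C}, {B}, {B, C}, ∅, {A, B, C}.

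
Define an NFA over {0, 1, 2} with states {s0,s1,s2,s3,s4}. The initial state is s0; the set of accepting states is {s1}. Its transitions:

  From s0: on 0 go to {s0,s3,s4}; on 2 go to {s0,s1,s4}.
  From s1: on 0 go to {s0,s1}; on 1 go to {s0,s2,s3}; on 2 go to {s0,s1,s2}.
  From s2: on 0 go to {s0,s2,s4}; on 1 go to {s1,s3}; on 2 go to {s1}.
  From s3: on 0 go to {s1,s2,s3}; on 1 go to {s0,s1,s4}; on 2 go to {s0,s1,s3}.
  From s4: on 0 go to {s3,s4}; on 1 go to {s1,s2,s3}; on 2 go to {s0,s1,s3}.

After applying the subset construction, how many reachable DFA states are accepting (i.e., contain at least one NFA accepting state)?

4

Start state of the DFA: {s0}.
{s0} --0--> {s0,s3,s4}  [new]
{s0} --1--> ∅  [new]
{s0} --2--> {s0,s1,s4}  [new]
{s0,s3,s4} --0--> {s0,s1,s2,s3,s4}  [new]
{s0,s3,s4} --1--> {s0,s1,s2,s3,s4}  [seen]
{s0,s3,s4} --2--> {s0,s1,s3,s4}  [new]
∅ --0--> ∅  [seen]
∅ --1--> ∅  [seen]
∅ --2--> ∅  [seen]
{s0,s1,s4} --0--> {s0,s1,s3,s4}  [seen]
{s0,s1,s4} --1--> {s0,s1,s2,s3}  [new]
{s0,s1,s4} --2--> {s0,s1,s2,s3,s4}  [seen]
{s0,s1,s2,s3,s4} --0--> {s0,s1,s2,s3,s4}  [seen]
{s0,s1,s2,s3,s4} --1--> {s0,s1,s2,s3,s4}  [seen]
{s0,s1,s2,s3,s4} --2--> {s0,s1,s2,s3,s4}  [seen]
{s0,s1,s3,s4} --0--> {s0,s1,s2,s3,s4}  [seen]
{s0,s1,s3,s4} --1--> {s0,s1,s2,s3,s4}  [seen]
{s0,s1,s3,s4} --2--> {s0,s1,s2,s3,s4}  [seen]
{s0,s1,s2,s3} --0--> {s0,s1,s2,s3,s4}  [seen]
{s0,s1,s2,s3} --1--> {s0,s1,s2,s3,s4}  [seen]
{s0,s1,s2,s3} --2--> {s0,s1,s2,s3,s4}  [seen]
Reachable DFA states: {s0}, {s0,s3,s4}, ∅, {s0,s1,s4}, {s0,s1,s2,s3,s4}, {s0,s1,s3,s4}, {s0,s1,s2,s3}.
Accepting DFA states (contain an NFA accepting state): {s0,s1,s4}, {s0,s1,s2,s3,s4}, {s0,s1,s3,s4}, {s0,s1,s2,s3}.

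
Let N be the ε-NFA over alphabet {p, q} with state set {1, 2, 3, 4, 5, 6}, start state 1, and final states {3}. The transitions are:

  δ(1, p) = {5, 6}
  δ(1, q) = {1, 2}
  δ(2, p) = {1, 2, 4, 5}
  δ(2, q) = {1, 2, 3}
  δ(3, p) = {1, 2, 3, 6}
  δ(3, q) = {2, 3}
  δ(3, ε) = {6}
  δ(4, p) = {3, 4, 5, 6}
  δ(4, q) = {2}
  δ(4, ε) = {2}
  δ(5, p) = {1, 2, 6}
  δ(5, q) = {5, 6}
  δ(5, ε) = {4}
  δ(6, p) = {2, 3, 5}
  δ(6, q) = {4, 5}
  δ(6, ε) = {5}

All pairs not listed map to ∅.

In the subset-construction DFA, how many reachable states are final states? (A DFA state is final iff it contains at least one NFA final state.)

1

Start state of the DFA: {1} (ε-closure of the NFA start).
{1} --p--> {2, 4, 5, 6}  [new]
{1} --q--> {1, 2}  [new]
{2, 4, 5, 6} --p--> {1, 2, 3, 4, 5, 6}  [new]
{2, 4, 5, 6} --q--> {1, 2, 3, 4, 5, 6}  [seen]
{1, 2} --p--> {1, 2, 4, 5, 6}  [new]
{1, 2} --q--> {1, 2, 3, 4, 5, 6}  [seen]
{1, 2, 3, 4, 5, 6} --p--> {1, 2, 3, 4, 5, 6}  [seen]
{1, 2, 3, 4, 5, 6} --q--> {1, 2, 3, 4, 5, 6}  [seen]
{1, 2, 4, 5, 6} --p--> {1, 2, 3, 4, 5, 6}  [seen]
{1, 2, 4, 5, 6} --q--> {1, 2, 3, 4, 5, 6}  [seen]
Reachable DFA states: {1}, {2, 4, 5, 6}, {1, 2}, {1, 2, 3, 4, 5, 6}, {1, 2, 4, 5, 6}.
Accepting DFA states (contain an NFA accepting state): {1, 2, 3, 4, 5, 6}.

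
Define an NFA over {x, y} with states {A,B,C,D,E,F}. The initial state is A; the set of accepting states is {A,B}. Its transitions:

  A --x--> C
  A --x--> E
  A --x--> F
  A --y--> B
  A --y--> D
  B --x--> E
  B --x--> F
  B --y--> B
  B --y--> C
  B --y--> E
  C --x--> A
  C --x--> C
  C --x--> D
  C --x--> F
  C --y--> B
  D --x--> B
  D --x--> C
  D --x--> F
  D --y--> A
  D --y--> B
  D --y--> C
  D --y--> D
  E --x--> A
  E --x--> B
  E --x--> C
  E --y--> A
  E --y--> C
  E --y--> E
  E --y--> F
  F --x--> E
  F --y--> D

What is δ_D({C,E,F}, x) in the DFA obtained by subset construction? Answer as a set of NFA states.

δ(C,x) = {A,C,D,F}; δ(E,x) = {A,B,C}; δ(F,x) = {E}.
Union: {A,B,C,D,E,F}.

{A,B,C,D,E,F}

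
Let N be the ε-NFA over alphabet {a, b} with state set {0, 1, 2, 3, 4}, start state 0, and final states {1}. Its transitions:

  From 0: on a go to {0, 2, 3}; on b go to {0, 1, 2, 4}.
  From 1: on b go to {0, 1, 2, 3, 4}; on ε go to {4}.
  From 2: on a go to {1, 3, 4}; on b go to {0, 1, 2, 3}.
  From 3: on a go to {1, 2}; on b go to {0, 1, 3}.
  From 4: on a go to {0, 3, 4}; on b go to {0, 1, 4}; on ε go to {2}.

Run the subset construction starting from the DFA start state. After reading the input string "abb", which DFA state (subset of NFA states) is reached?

Start: {0}.
δ(0,a) = {0, 2, 3}.
Union: {0, 2, 3}.
After a: {0, 2, 3}.
δ(0,b) = {0, 1, 2, 4}; δ(2,b) = {0, 1, 2, 3}; δ(3,b) = {0, 1, 3}.
Union: {0, 1, 2, 3, 4}.
After b: {0, 1, 2, 3, 4}.
δ(0,b) = {0, 1, 2, 4}; δ(1,b) = {0, 1, 2, 3, 4}; δ(2,b) = {0, 1, 2, 3}; δ(3,b) = {0, 1, 3}; δ(4,b) = {0, 1, 4}.
Union: {0, 1, 2, 3, 4}.
After b: {0, 1, 2, 3, 4}.

{0, 1, 2, 3, 4}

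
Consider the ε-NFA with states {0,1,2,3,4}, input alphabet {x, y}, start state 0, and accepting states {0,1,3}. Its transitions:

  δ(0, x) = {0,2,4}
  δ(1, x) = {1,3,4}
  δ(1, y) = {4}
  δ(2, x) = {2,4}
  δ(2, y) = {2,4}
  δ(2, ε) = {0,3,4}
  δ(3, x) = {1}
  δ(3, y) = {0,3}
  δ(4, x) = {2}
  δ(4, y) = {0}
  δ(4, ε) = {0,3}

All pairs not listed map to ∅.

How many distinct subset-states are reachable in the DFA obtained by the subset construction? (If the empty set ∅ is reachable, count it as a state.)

4

Start state of the DFA: {0} (ε-closure of the NFA start).
{0} --x--> {0,2,3,4}  [new]
{0} --y--> ∅  [new]
{0,2,3,4} --x--> {0,1,2,3,4}  [new]
{0,2,3,4} --y--> {0,2,3,4}  [seen]
∅ --x--> ∅  [seen]
∅ --y--> ∅  [seen]
{0,1,2,3,4} --x--> {0,1,2,3,4}  [seen]
{0,1,2,3,4} --y--> {0,2,3,4}  [seen]
Reachable DFA states: {0}, {0,2,3,4}, ∅, {0,1,2,3,4}.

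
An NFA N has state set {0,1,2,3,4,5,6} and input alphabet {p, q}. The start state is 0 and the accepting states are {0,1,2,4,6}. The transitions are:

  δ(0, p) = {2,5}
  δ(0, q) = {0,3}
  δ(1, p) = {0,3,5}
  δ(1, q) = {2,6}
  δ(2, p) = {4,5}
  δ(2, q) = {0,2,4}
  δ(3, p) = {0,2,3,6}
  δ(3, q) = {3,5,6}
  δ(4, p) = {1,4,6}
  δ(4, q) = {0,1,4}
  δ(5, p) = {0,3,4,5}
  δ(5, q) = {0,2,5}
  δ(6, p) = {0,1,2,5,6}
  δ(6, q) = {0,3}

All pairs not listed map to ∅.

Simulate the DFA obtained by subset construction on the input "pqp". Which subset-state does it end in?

{0,1,2,3,4,5,6}

Start: {0}.
δ(0,p) = {2,5}.
Union: {2,5}.
After p: {2,5}.
δ(2,q) = {0,2,4}; δ(5,q) = {0,2,5}.
Union: {0,2,4,5}.
After q: {0,2,4,5}.
δ(0,p) = {2,5}; δ(2,p) = {4,5}; δ(4,p) = {1,4,6}; δ(5,p) = {0,3,4,5}.
Union: {0,1,2,3,4,5,6}.
After p: {0,1,2,3,4,5,6}.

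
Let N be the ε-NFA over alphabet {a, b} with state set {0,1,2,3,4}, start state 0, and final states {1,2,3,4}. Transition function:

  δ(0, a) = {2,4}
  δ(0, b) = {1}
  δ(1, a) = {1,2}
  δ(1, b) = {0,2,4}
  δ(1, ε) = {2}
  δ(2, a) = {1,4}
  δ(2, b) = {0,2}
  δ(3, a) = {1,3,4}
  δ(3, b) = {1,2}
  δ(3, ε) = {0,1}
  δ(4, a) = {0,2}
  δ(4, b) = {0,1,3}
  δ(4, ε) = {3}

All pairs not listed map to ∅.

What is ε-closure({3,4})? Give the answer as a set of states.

{0,1,2,3,4}

Begin with {3,4}.
3 →ε {0,1}; add 0, 1.
1 →ε {2}; add 2.
ε-closure = {0,1,2,3,4}.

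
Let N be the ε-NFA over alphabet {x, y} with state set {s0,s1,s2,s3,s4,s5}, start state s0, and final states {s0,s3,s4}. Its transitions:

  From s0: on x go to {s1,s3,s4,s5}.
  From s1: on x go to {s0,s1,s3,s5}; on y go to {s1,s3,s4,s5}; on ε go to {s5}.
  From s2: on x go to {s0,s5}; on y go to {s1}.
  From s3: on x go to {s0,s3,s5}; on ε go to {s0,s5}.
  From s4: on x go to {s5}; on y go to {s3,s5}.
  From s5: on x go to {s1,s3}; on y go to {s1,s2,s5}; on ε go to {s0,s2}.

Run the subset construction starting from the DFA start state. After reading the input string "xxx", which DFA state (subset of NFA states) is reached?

Start: {s0}.
δ(s0,x) = {s1,s3,s4,s5}.
Union: {s1,s3,s4,s5}.
ε-closure gives {s0,s1,s2,s3,s4,s5}.
After x: {s0,s1,s2,s3,s4,s5}.
δ(s0,x) = {s1,s3,s4,s5}; δ(s1,x) = {s0,s1,s3,s5}; δ(s2,x) = {s0,s5}; δ(s3,x) = {s0,s3,s5}; δ(s4,x) = {s5}; δ(s5,x) = {s1,s3}.
Union: {s0,s1,s3,s4,s5}.
ε-closure gives {s0,s1,s2,s3,s4,s5}.
After x: {s0,s1,s2,s3,s4,s5}.
δ(s0,x) = {s1,s3,s4,s5}; δ(s1,x) = {s0,s1,s3,s5}; δ(s2,x) = {s0,s5}; δ(s3,x) = {s0,s3,s5}; δ(s4,x) = {s5}; δ(s5,x) = {s1,s3}.
Union: {s0,s1,s3,s4,s5}.
ε-closure gives {s0,s1,s2,s3,s4,s5}.
After x: {s0,s1,s2,s3,s4,s5}.

{s0,s1,s2,s3,s4,s5}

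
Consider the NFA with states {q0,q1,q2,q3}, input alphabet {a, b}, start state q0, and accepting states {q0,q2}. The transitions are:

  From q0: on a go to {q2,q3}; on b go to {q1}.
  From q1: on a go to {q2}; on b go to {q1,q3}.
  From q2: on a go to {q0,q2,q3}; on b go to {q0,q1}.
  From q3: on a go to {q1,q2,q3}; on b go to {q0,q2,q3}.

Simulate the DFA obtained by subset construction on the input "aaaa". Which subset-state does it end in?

{q0,q1,q2,q3}

Start: {q0}.
δ(q0,a) = {q2,q3}.
Union: {q2,q3}.
After a: {q2,q3}.
δ(q2,a) = {q0,q2,q3}; δ(q3,a) = {q1,q2,q3}.
Union: {q0,q1,q2,q3}.
After a: {q0,q1,q2,q3}.
δ(q0,a) = {q2,q3}; δ(q1,a) = {q2}; δ(q2,a) = {q0,q2,q3}; δ(q3,a) = {q1,q2,q3}.
Union: {q0,q1,q2,q3}.
After a: {q0,q1,q2,q3}.
δ(q0,a) = {q2,q3}; δ(q1,a) = {q2}; δ(q2,a) = {q0,q2,q3}; δ(q3,a) = {q1,q2,q3}.
Union: {q0,q1,q2,q3}.
After a: {q0,q1,q2,q3}.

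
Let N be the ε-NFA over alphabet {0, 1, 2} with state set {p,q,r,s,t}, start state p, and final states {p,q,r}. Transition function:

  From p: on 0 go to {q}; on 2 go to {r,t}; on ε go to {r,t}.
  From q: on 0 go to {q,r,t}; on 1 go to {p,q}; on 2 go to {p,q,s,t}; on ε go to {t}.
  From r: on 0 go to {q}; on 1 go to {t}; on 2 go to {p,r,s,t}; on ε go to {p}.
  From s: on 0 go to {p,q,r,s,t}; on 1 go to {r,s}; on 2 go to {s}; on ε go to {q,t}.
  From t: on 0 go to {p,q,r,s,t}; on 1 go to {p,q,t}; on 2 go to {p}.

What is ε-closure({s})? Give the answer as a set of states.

{q,s,t}

Begin with {s}.
s →ε {q,t}; add q, t.
ε-closure = {q,s,t}.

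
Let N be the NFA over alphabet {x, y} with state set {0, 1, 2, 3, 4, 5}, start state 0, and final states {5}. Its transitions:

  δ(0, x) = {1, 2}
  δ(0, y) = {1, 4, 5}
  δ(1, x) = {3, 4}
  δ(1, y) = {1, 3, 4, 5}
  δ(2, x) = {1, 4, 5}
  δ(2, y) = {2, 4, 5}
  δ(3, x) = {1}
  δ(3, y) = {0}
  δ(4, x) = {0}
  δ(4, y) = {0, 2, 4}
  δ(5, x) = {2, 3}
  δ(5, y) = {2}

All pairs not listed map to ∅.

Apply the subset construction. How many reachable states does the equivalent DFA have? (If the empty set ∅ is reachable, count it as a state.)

Start state of the DFA: {0}.
{0} --x--> {1, 2}  [new]
{0} --y--> {1, 4, 5}  [new]
{1, 2} --x--> {1, 3, 4, 5}  [new]
{1, 2} --y--> {1, 2, 3, 4, 5}  [new]
{1, 4, 5} --x--> {0, 2, 3, 4}  [new]
{1, 4, 5} --y--> {0, 1, 2, 3, 4, 5}  [new]
{1, 3, 4, 5} --x--> {0, 1, 2, 3, 4}  [new]
{1, 3, 4, 5} --y--> {0, 1, 2, 3, 4, 5}  [seen]
{1, 2, 3, 4, 5} --x--> {0, 1, 2, 3, 4, 5}  [seen]
{1, 2, 3, 4, 5} --y--> {0, 1, 2, 3, 4, 5}  [seen]
{0, 2, 3, 4} --x--> {0, 1, 2, 4, 5}  [new]
{0, 2, 3, 4} --y--> {0, 1, 2, 4, 5}  [seen]
{0, 1, 2, 3, 4, 5} --x--> {0, 1, 2, 3, 4, 5}  [seen]
{0, 1, 2, 3, 4, 5} --y--> {0, 1, 2, 3, 4, 5}  [seen]
{0, 1, 2, 3, 4} --x--> {0, 1, 2, 3, 4, 5}  [seen]
{0, 1, 2, 3, 4} --y--> {0, 1, 2, 3, 4, 5}  [seen]
{0, 1, 2, 4, 5} --x--> {0, 1, 2, 3, 4, 5}  [seen]
{0, 1, 2, 4, 5} --y--> {0, 1, 2, 3, 4, 5}  [seen]
Reachable DFA states: {0}, {1, 2}, {1, 4, 5}, {1, 3, 4, 5}, {1, 2, 3, 4, 5}, {0, 2, 3, 4}, {0, 1, 2, 3, 4, 5}, {0, 1, 2, 3, 4}, {0, 1, 2, 4, 5}.

9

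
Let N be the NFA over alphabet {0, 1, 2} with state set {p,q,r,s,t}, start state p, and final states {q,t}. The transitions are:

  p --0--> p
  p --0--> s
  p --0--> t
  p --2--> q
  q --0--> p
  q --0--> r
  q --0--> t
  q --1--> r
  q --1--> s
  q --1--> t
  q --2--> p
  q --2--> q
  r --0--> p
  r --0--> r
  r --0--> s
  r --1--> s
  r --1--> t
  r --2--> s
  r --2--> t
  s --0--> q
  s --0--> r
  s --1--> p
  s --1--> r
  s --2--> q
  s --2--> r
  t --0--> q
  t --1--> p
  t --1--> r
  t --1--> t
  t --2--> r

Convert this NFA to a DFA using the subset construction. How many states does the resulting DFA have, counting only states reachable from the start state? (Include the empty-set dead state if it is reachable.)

Start state of the DFA: {p}.
{p} --0--> {p,s,t}  [new]
{p} --1--> ∅  [new]
{p} --2--> {q}  [new]
{p,s,t} --0--> {p,q,r,s,t}  [new]
{p,s,t} --1--> {p,r,t}  [new]
{p,s,t} --2--> {q,r}  [new]
∅ --0--> ∅  [seen]
∅ --1--> ∅  [seen]
∅ --2--> ∅  [seen]
{q} --0--> {p,r,t}  [seen]
{q} --1--> {r,s,t}  [new]
{q} --2--> {p,q}  [new]
{p,q,r,s,t} --0--> {p,q,r,s,t}  [seen]
{p,q,r,s,t} --1--> {p,r,s,t}  [new]
{p,q,r,s,t} --2--> {p,q,r,s,t}  [seen]
{p,r,t} --0--> {p,q,r,s,t}  [seen]
{p,r,t} --1--> {p,r,s,t}  [seen]
{p,r,t} --2--> {q,r,s,t}  [new]
{q,r} --0--> {p,r,s,t}  [seen]
{q,r} --1--> {r,s,t}  [seen]
{q,r} --2--> {p,q,s,t}  [new]
{r,s,t} --0--> {p,q,r,s}  [new]
{r,s,t} --1--> {p,r,s,t}  [seen]
{r,s,t} --2--> {q,r,s,t}  [seen]
{p,q} --0--> {p,r,s,t}  [seen]
{p,q} --1--> {r,s,t}  [seen]
{p,q} --2--> {p,q}  [seen]
{p,r,s,t} --0--> {p,q,r,s,t}  [seen]
{p,r,s,t} --1--> {p,r,s,t}  [seen]
{p,r,s,t} --2--> {q,r,s,t}  [seen]
{q,r,s,t} --0--> {p,q,r,s,t}  [seen]
{q,r,s,t} --1--> {p,r,s,t}  [seen]
{q,r,s,t} --2--> {p,q,r,s,t}  [seen]
{p,q,s,t} --0--> {p,q,r,s,t}  [seen]
{p,q,s,t} --1--> {p,r,s,t}  [seen]
{p,q,s,t} --2--> {p,q,r}  [new]
{p,q,r,s} --0--> {p,q,r,s,t}  [seen]
{p,q,r,s} --1--> {p,r,s,t}  [seen]
{p,q,r,s} --2--> {p,q,r,s,t}  [seen]
{p,q,r} --0--> {p,r,s,t}  [seen]
{p,q,r} --1--> {r,s,t}  [seen]
{p,q,r} --2--> {p,q,s,t}  [seen]
Reachable DFA states: {p}, {p,s,t}, ∅, {q}, {p,q,r,s,t}, {p,r,t}, {q,r}, {r,s,t}, {p,q}, {p,r,s,t}, {q,r,s,t}, {p,q,s,t}, {p,q,r,s}, {p,q,r}.

14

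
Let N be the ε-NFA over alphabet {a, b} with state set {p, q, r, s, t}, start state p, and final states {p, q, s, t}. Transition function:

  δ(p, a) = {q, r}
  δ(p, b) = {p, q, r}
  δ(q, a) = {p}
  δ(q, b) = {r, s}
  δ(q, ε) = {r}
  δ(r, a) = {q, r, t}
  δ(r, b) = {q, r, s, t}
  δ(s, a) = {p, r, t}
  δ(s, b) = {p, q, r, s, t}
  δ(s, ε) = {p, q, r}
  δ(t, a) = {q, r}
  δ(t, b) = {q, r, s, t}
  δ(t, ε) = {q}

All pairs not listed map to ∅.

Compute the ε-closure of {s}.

Begin with {s}.
s →ε {p, q, r}; add p, q, r.
ε-closure = {p, q, r, s}.

{p, q, r, s}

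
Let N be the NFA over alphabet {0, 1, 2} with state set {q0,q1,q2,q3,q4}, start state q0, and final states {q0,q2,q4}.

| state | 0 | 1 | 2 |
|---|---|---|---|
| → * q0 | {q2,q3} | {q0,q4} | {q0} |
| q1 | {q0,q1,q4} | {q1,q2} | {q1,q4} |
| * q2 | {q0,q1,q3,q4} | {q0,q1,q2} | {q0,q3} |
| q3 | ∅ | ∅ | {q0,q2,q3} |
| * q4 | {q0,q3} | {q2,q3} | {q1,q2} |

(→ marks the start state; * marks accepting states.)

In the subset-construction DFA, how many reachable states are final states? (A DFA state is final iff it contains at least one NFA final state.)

Start state of the DFA: {q0}.
{q0} --0--> {q2,q3}  [new]
{q0} --1--> {q0,q4}  [new]
{q0} --2--> {q0}  [seen]
{q2,q3} --0--> {q0,q1,q3,q4}  [new]
{q2,q3} --1--> {q0,q1,q2}  [new]
{q2,q3} --2--> {q0,q2,q3}  [new]
{q0,q4} --0--> {q0,q2,q3}  [seen]
{q0,q4} --1--> {q0,q2,q3,q4}  [new]
{q0,q4} --2--> {q0,q1,q2}  [seen]
{q0,q1,q3,q4} --0--> {q0,q1,q2,q3,q4}  [new]
{q0,q1,q3,q4} --1--> {q0,q1,q2,q3,q4}  [seen]
{q0,q1,q3,q4} --2--> {q0,q1,q2,q3,q4}  [seen]
{q0,q1,q2} --0--> {q0,q1,q2,q3,q4}  [seen]
{q0,q1,q2} --1--> {q0,q1,q2,q4}  [new]
{q0,q1,q2} --2--> {q0,q1,q3,q4}  [seen]
{q0,q2,q3} --0--> {q0,q1,q2,q3,q4}  [seen]
{q0,q2,q3} --1--> {q0,q1,q2,q4}  [seen]
{q0,q2,q3} --2--> {q0,q2,q3}  [seen]
{q0,q2,q3,q4} --0--> {q0,q1,q2,q3,q4}  [seen]
{q0,q2,q3,q4} --1--> {q0,q1,q2,q3,q4}  [seen]
{q0,q2,q3,q4} --2--> {q0,q1,q2,q3}  [new]
{q0,q1,q2,q3,q4} --0--> {q0,q1,q2,q3,q4}  [seen]
{q0,q1,q2,q3,q4} --1--> {q0,q1,q2,q3,q4}  [seen]
{q0,q1,q2,q3,q4} --2--> {q0,q1,q2,q3,q4}  [seen]
{q0,q1,q2,q4} --0--> {q0,q1,q2,q3,q4}  [seen]
{q0,q1,q2,q4} --1--> {q0,q1,q2,q3,q4}  [seen]
{q0,q1,q2,q4} --2--> {q0,q1,q2,q3,q4}  [seen]
{q0,q1,q2,q3} --0--> {q0,q1,q2,q3,q4}  [seen]
{q0,q1,q2,q3} --1--> {q0,q1,q2,q4}  [seen]
{q0,q1,q2,q3} --2--> {q0,q1,q2,q3,q4}  [seen]
Reachable DFA states: {q0}, {q2,q3}, {q0,q4}, {q0,q1,q3,q4}, {q0,q1,q2}, {q0,q2,q3}, {q0,q2,q3,q4}, {q0,q1,q2,q3,q4}, {q0,q1,q2,q4}, {q0,q1,q2,q3}.
Accepting DFA states (contain an NFA accepting state): {q0}, {q2,q3}, {q0,q4}, {q0,q1,q3,q4}, {q0,q1,q2}, {q0,q2,q3}, {q0,q2,q3,q4}, {q0,q1,q2,q3,q4}, {q0,q1,q2,q4}, {q0,q1,q2,q3}.

10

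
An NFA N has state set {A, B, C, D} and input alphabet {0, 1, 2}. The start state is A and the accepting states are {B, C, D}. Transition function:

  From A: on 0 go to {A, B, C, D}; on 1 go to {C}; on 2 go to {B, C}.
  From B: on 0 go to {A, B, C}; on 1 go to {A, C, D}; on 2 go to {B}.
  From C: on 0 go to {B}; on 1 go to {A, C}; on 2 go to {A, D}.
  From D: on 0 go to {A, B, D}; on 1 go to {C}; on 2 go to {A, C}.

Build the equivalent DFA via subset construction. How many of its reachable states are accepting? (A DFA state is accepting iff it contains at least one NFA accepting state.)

Start state of the DFA: {A}.
{A} --0--> {A, B, C, D}  [new]
{A} --1--> {C}  [new]
{A} --2--> {B, C}  [new]
{A, B, C, D} --0--> {A, B, C, D}  [seen]
{A, B, C, D} --1--> {A, C, D}  [new]
{A, B, C, D} --2--> {A, B, C, D}  [seen]
{C} --0--> {B}  [new]
{C} --1--> {A, C}  [new]
{C} --2--> {A, D}  [new]
{B, C} --0--> {A, B, C}  [new]
{B, C} --1--> {A, C, D}  [seen]
{B, C} --2--> {A, B, D}  [new]
{A, C, D} --0--> {A, B, C, D}  [seen]
{A, C, D} --1--> {A, C}  [seen]
{A, C, D} --2--> {A, B, C, D}  [seen]
{B} --0--> {A, B, C}  [seen]
{B} --1--> {A, C, D}  [seen]
{B} --2--> {B}  [seen]
{A, C} --0--> {A, B, C, D}  [seen]
{A, C} --1--> {A, C}  [seen]
{A, C} --2--> {A, B, C, D}  [seen]
{A, D} --0--> {A, B, C, D}  [seen]
{A, D} --1--> {C}  [seen]
{A, D} --2--> {A, B, C}  [seen]
{A, B, C} --0--> {A, B, C, D}  [seen]
{A, B, C} --1--> {A, C, D}  [seen]
{A, B, C} --2--> {A, B, C, D}  [seen]
{A, B, D} --0--> {A, B, C, D}  [seen]
{A, B, D} --1--> {A, C, D}  [seen]
{A, B, D} --2--> {A, B, C}  [seen]
Reachable DFA states: {A}, {A, B, C, D}, {C}, {B, C}, {A, C, D}, {B}, {A, C}, {A, D}, {A, B, C}, {A, B, D}.
Accepting DFA states (contain an NFA accepting state): {A, B, C, D}, {C}, {B, C}, {A, C, D}, {B}, {A, C}, {A, D}, {A, B, C}, {A, B, D}.

9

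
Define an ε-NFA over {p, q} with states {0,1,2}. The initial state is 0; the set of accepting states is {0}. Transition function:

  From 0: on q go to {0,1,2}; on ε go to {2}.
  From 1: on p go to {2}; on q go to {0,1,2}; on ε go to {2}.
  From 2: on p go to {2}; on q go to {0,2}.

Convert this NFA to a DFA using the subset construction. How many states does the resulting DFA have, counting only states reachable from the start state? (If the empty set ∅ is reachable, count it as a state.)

3

Start state of the DFA: {0,2} (ε-closure of the NFA start).
{0,2} --p--> {2}  [new]
{0,2} --q--> {0,1,2}  [new]
{2} --p--> {2}  [seen]
{2} --q--> {0,2}  [seen]
{0,1,2} --p--> {2}  [seen]
{0,1,2} --q--> {0,1,2}  [seen]
Reachable DFA states: {0,2}, {2}, {0,1,2}.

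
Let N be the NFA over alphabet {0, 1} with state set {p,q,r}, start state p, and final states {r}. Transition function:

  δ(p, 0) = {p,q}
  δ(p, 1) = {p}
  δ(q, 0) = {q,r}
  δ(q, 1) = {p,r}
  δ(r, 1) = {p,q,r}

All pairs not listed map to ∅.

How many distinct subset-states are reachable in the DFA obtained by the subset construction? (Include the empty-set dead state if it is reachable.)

4

Start state of the DFA: {p}.
{p} --0--> {p,q}  [new]
{p} --1--> {p}  [seen]
{p,q} --0--> {p,q,r}  [new]
{p,q} --1--> {p,r}  [new]
{p,q,r} --0--> {p,q,r}  [seen]
{p,q,r} --1--> {p,q,r}  [seen]
{p,r} --0--> {p,q}  [seen]
{p,r} --1--> {p,q,r}  [seen]
Reachable DFA states: {p}, {p,q}, {p,q,r}, {p,r}.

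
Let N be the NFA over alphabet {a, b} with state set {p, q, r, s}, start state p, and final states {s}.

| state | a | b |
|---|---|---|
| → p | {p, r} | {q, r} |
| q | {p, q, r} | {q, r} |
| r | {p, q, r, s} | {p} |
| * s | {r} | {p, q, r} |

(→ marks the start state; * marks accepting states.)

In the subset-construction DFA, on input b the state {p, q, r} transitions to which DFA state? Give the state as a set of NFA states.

{p, q, r}

δ(p,b) = {q, r}; δ(q,b) = {q, r}; δ(r,b) = {p}.
Union: {p, q, r}.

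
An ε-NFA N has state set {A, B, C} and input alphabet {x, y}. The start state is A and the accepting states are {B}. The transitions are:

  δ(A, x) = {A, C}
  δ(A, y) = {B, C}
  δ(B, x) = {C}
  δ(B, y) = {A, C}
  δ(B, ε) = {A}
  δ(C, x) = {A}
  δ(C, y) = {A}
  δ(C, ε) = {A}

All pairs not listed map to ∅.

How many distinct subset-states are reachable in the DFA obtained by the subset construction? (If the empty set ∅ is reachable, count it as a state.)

3

Start state of the DFA: {A} (ε-closure of the NFA start).
{A} --x--> {A, C}  [new]
{A} --y--> {A, B, C}  [new]
{A, C} --x--> {A, C}  [seen]
{A, C} --y--> {A, B, C}  [seen]
{A, B, C} --x--> {A, C}  [seen]
{A, B, C} --y--> {A, B, C}  [seen]
Reachable DFA states: {A}, {A, C}, {A, B, C}.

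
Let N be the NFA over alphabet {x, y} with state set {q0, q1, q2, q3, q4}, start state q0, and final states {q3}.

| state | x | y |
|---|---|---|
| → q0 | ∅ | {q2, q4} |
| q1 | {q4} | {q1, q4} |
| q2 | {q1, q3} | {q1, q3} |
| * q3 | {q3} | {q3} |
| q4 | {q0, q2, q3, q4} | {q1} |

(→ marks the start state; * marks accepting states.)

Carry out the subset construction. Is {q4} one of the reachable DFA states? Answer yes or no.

Start state of the DFA: {q0}.
{q0} --x--> ∅  [new]
{q0} --y--> {q2, q4}  [new]
∅ --x--> ∅  [seen]
∅ --y--> ∅  [seen]
{q2, q4} --x--> {q0, q1, q2, q3, q4}  [new]
{q2, q4} --y--> {q1, q3}  [new]
{q0, q1, q2, q3, q4} --x--> {q0, q1, q2, q3, q4}  [seen]
{q0, q1, q2, q3, q4} --y--> {q1, q2, q3, q4}  [new]
{q1, q3} --x--> {q3, q4}  [new]
{q1, q3} --y--> {q1, q3, q4}  [new]
{q1, q2, q3, q4} --x--> {q0, q1, q2, q3, q4}  [seen]
{q1, q2, q3, q4} --y--> {q1, q3, q4}  [seen]
{q3, q4} --x--> {q0, q2, q3, q4}  [new]
{q3, q4} --y--> {q1, q3}  [seen]
{q1, q3, q4} --x--> {q0, q2, q3, q4}  [seen]
{q1, q3, q4} --y--> {q1, q3, q4}  [seen]
{q0, q2, q3, q4} --x--> {q0, q1, q2, q3, q4}  [seen]
{q0, q2, q3, q4} --y--> {q1, q2, q3, q4}  [seen]
Reachable DFA states: {q0}, ∅, {q2, q4}, {q0, q1, q2, q3, q4}, {q1, q3}, {q1, q2, q3, q4}, {q3, q4}, {q1, q3, q4}, {q0, q2, q3, q4}.
{q4} is not among them.

no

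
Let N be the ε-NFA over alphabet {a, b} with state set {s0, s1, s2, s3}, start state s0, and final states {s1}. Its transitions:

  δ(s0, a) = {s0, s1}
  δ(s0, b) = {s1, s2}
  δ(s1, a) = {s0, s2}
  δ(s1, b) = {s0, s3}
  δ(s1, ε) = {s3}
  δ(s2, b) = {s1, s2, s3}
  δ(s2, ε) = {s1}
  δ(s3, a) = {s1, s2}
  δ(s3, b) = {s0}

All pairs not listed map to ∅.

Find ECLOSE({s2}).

{s1, s2, s3}

Begin with {s2}.
s2 →ε {s1}; add s1.
s1 →ε {s3}; add s3.
ε-closure = {s1, s2, s3}.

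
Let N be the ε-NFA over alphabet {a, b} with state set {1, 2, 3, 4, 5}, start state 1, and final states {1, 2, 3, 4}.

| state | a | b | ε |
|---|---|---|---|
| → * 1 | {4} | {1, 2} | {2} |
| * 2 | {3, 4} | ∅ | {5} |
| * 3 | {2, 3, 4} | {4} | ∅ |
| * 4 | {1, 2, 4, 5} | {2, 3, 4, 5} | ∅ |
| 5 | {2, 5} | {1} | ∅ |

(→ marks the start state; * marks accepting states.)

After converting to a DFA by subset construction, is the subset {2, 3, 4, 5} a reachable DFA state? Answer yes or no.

yes

Start state of the DFA: {1, 2, 5} (ε-closure of the NFA start).
{1, 2, 5} --a--> {2, 3, 4, 5}  [new]
{1, 2, 5} --b--> {1, 2, 5}  [seen]
{2, 3, 4, 5} --a--> {1, 2, 3, 4, 5}  [new]
{2, 3, 4, 5} --b--> {1, 2, 3, 4, 5}  [seen]
{1, 2, 3, 4, 5} --a--> {1, 2, 3, 4, 5}  [seen]
{1, 2, 3, 4, 5} --b--> {1, 2, 3, 4, 5}  [seen]
Reachable DFA states: {1, 2, 5}, {2, 3, 4, 5}, {1, 2, 3, 4, 5}.
{2, 3, 4, 5} is among them.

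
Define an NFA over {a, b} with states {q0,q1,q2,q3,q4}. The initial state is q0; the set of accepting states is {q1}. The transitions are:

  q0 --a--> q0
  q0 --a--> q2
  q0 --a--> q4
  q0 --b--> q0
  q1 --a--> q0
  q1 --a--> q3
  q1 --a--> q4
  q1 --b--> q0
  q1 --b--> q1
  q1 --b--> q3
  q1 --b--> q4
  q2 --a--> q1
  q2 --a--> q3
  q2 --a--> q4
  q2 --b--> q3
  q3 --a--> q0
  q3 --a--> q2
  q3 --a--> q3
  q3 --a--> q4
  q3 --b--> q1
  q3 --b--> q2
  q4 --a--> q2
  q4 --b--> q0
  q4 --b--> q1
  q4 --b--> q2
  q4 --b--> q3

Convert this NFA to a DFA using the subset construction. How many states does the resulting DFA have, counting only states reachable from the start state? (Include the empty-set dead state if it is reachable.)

4

Start state of the DFA: {q0}.
{q0} --a--> {q0,q2,q4}  [new]
{q0} --b--> {q0}  [seen]
{q0,q2,q4} --a--> {q0,q1,q2,q3,q4}  [new]
{q0,q2,q4} --b--> {q0,q1,q2,q3}  [new]
{q0,q1,q2,q3,q4} --a--> {q0,q1,q2,q3,q4}  [seen]
{q0,q1,q2,q3,q4} --b--> {q0,q1,q2,q3,q4}  [seen]
{q0,q1,q2,q3} --a--> {q0,q1,q2,q3,q4}  [seen]
{q0,q1,q2,q3} --b--> {q0,q1,q2,q3,q4}  [seen]
Reachable DFA states: {q0}, {q0,q2,q4}, {q0,q1,q2,q3,q4}, {q0,q1,q2,q3}.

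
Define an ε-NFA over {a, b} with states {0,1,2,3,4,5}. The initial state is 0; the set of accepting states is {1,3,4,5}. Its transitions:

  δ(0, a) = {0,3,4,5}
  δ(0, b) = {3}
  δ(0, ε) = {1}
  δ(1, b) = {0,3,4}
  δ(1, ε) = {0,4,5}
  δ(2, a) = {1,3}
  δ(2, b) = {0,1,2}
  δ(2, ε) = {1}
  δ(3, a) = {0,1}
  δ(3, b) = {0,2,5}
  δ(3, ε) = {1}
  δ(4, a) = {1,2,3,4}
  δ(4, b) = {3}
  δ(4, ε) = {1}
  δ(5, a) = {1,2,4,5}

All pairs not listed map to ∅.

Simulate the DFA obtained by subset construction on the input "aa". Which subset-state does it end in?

{0,1,2,3,4,5}

Start: {0,1,4,5}.
δ(0,a) = {0,3,4,5}; δ(1,a) = ∅; δ(4,a) = {1,2,3,4}; δ(5,a) = {1,2,4,5}.
Union: {0,1,2,3,4,5}.
After a: {0,1,2,3,4,5}.
δ(0,a) = {0,3,4,5}; δ(1,a) = ∅; δ(2,a) = {1,3}; δ(3,a) = {0,1}; δ(4,a) = {1,2,3,4}; δ(5,a) = {1,2,4,5}.
Union: {0,1,2,3,4,5}.
After a: {0,1,2,3,4,5}.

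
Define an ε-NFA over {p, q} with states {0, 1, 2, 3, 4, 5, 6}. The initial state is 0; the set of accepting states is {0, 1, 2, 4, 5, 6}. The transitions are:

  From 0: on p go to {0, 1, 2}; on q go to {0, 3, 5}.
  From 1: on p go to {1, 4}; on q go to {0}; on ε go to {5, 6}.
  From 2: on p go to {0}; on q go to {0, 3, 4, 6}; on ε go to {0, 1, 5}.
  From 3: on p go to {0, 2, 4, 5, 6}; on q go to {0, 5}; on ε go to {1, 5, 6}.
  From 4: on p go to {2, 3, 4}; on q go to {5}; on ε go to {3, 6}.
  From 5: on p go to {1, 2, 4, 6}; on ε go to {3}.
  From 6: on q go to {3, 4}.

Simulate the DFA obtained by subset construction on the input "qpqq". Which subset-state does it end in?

{0, 1, 3, 4, 5, 6}

Start: {0}.
δ(0,q) = {0, 3, 5}.
Union: {0, 3, 5}.
ε-closure gives {0, 1, 3, 5, 6}.
After q: {0, 1, 3, 5, 6}.
δ(0,p) = {0, 1, 2}; δ(1,p) = {1, 4}; δ(3,p) = {0, 2, 4, 5, 6}; δ(5,p) = {1, 2, 4, 6}; δ(6,p) = ∅.
Union: {0, 1, 2, 4, 5, 6}.
ε-closure gives {0, 1, 2, 3, 4, 5, 6}.
After p: {0, 1, 2, 3, 4, 5, 6}.
δ(0,q) = {0, 3, 5}; δ(1,q) = {0}; δ(2,q) = {0, 3, 4, 6}; δ(3,q) = {0, 5}; δ(4,q) = {5}; δ(5,q) = ∅; δ(6,q) = {3, 4}.
Union: {0, 3, 4, 5, 6}.
ε-closure gives {0, 1, 3, 4, 5, 6}.
After q: {0, 1, 3, 4, 5, 6}.
δ(0,q) = {0, 3, 5}; δ(1,q) = {0}; δ(3,q) = {0, 5}; δ(4,q) = {5}; δ(5,q) = ∅; δ(6,q) = {3, 4}.
Union: {0, 3, 4, 5}.
ε-closure gives {0, 1, 3, 4, 5, 6}.
After q: {0, 1, 3, 4, 5, 6}.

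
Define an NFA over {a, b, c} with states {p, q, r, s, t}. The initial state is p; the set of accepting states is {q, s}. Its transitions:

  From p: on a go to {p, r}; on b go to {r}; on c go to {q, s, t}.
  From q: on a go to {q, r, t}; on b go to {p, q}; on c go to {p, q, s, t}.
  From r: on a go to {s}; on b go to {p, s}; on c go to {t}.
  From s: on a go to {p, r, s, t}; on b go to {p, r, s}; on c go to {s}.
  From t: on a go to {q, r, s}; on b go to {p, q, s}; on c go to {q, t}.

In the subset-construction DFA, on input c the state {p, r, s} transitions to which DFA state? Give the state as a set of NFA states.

δ(p,c) = {q, s, t}; δ(r,c) = {t}; δ(s,c) = {s}.
Union: {q, s, t}.

{q, s, t}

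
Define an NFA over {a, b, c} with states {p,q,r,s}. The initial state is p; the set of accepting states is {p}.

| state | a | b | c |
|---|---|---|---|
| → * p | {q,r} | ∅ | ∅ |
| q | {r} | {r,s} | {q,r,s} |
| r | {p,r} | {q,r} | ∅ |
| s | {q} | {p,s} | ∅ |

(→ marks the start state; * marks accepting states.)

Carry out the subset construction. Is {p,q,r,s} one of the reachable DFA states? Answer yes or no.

Start state of the DFA: {p}.
{p} --a--> {q,r}  [new]
{p} --b--> ∅  [new]
{p} --c--> ∅  [seen]
{q,r} --a--> {p,r}  [new]
{q,r} --b--> {q,r,s}  [new]
{q,r} --c--> {q,r,s}  [seen]
∅ --a--> ∅  [seen]
∅ --b--> ∅  [seen]
∅ --c--> ∅  [seen]
{p,r} --a--> {p,q,r}  [new]
{p,r} --b--> {q,r}  [seen]
{p,r} --c--> ∅  [seen]
{q,r,s} --a--> {p,q,r}  [seen]
{q,r,s} --b--> {p,q,r,s}  [new]
{q,r,s} --c--> {q,r,s}  [seen]
{p,q,r} --a--> {p,q,r}  [seen]
{p,q,r} --b--> {q,r,s}  [seen]
{p,q,r} --c--> {q,r,s}  [seen]
{p,q,r,s} --a--> {p,q,r}  [seen]
{p,q,r,s} --b--> {p,q,r,s}  [seen]
{p,q,r,s} --c--> {q,r,s}  [seen]
Reachable DFA states: {p}, {q,r}, ∅, {p,r}, {q,r,s}, {p,q,r}, {p,q,r,s}.
{p,q,r,s} is among them.

yes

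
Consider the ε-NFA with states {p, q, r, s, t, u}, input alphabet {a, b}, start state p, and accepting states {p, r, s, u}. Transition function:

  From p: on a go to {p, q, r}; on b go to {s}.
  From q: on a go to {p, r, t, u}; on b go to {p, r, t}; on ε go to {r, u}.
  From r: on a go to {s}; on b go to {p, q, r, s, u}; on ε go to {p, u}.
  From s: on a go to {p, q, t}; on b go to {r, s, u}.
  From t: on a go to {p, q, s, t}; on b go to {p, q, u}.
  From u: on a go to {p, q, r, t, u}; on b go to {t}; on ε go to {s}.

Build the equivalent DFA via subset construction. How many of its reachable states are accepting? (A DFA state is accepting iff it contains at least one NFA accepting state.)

Start state of the DFA: {p} (ε-closure of the NFA start).
{p} --a--> {p, q, r, s, u}  [new]
{p} --b--> {s}  [new]
{p, q, r, s, u} --a--> {p, q, r, s, t, u}  [new]
{p, q, r, s, u} --b--> {p, q, r, s, t, u}  [seen]
{s} --a--> {p, q, r, s, t, u}  [seen]
{s} --b--> {p, r, s, u}  [new]
{p, q, r, s, t, u} --a--> {p, q, r, s, t, u}  [seen]
{p, q, r, s, t, u} --b--> {p, q, r, s, t, u}  [seen]
{p, r, s, u} --a--> {p, q, r, s, t, u}  [seen]
{p, r, s, u} --b--> {p, q, r, s, t, u}  [seen]
Reachable DFA states: {p}, {p, q, r, s, u}, {s}, {p, q, r, s, t, u}, {p, r, s, u}.
Accepting DFA states (contain an NFA accepting state): {p}, {p, q, r, s, u}, {s}, {p, q, r, s, t, u}, {p, r, s, u}.

5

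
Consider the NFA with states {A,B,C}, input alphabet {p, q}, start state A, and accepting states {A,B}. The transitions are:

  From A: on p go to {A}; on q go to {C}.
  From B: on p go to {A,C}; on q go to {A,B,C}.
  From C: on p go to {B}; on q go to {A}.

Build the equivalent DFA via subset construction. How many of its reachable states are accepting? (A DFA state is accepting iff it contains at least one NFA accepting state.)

5

Start state of the DFA: {A}.
{A} --p--> {A}  [seen]
{A} --q--> {C}  [new]
{C} --p--> {B}  [new]
{C} --q--> {A}  [seen]
{B} --p--> {A,C}  [new]
{B} --q--> {A,B,C}  [new]
{A,C} --p--> {A,B}  [new]
{A,C} --q--> {A,C}  [seen]
{A,B,C} --p--> {A,B,C}  [seen]
{A,B,C} --q--> {A,B,C}  [seen]
{A,B} --p--> {A,C}  [seen]
{A,B} --q--> {A,B,C}  [seen]
Reachable DFA states: {A}, {C}, {B}, {A,C}, {A,B,C}, {A,B}.
Accepting DFA states (contain an NFA accepting state): {A}, {B}, {A,C}, {A,B,C}, {A,B}.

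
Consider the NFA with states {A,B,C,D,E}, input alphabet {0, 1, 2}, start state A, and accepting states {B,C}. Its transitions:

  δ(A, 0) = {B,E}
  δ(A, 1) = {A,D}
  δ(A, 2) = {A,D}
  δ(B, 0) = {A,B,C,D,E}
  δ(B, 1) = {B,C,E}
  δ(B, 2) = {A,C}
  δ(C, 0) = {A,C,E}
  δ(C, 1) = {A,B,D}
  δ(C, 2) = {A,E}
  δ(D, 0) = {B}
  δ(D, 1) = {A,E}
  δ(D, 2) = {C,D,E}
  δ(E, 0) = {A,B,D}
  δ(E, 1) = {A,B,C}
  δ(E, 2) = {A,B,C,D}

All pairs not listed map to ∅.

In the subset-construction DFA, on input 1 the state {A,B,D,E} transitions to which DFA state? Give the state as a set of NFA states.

{A,B,C,D,E}

δ(A,1) = {A,D}; δ(B,1) = {B,C,E}; δ(D,1) = {A,E}; δ(E,1) = {A,B,C}.
Union: {A,B,C,D,E}.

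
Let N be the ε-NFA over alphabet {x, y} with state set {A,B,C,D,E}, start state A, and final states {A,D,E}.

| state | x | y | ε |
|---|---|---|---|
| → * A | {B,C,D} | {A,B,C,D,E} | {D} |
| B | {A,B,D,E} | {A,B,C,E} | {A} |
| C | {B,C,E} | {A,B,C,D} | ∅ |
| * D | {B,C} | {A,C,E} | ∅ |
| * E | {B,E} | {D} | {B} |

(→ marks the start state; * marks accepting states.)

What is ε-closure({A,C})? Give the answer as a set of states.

{A,C,D}

Begin with {A,C}.
A →ε {D}; add D.
ε-closure = {A,C,D}.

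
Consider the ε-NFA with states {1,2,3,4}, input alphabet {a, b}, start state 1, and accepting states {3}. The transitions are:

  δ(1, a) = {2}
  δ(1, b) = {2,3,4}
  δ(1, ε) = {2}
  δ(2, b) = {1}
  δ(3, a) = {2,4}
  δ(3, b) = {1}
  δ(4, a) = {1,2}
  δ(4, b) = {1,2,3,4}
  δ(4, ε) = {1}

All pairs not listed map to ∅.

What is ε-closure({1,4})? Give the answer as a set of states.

Begin with {1,4}.
1 →ε {2}; add 2.
ε-closure = {1,2,4}.

{1,2,4}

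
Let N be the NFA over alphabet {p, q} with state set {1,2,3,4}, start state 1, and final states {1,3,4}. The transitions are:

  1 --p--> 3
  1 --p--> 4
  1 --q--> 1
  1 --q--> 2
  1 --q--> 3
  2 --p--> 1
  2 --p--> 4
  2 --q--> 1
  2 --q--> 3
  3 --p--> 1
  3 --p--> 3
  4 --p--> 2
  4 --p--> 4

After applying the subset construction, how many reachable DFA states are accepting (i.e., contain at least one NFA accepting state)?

5

Start state of the DFA: {1}.
{1} --p--> {3,4}  [new]
{1} --q--> {1,2,3}  [new]
{3,4} --p--> {1,2,3,4}  [new]
{3,4} --q--> ∅  [new]
{1,2,3} --p--> {1,3,4}  [new]
{1,2,3} --q--> {1,2,3}  [seen]
{1,2,3,4} --p--> {1,2,3,4}  [seen]
{1,2,3,4} --q--> {1,2,3}  [seen]
∅ --p--> ∅  [seen]
∅ --q--> ∅  [seen]
{1,3,4} --p--> {1,2,3,4}  [seen]
{1,3,4} --q--> {1,2,3}  [seen]
Reachable DFA states: {1}, {3,4}, {1,2,3}, {1,2,3,4}, ∅, {1,3,4}.
Accepting DFA states (contain an NFA accepting state): {1}, {3,4}, {1,2,3}, {1,2,3,4}, {1,3,4}.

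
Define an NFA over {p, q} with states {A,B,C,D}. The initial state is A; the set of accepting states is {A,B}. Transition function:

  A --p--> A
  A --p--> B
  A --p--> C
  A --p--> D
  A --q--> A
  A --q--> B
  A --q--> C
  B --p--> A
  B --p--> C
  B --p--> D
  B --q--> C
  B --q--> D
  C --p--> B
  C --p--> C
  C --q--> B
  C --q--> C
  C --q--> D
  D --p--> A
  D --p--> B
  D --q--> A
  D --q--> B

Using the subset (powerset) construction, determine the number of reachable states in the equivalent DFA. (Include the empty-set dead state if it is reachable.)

Start state of the DFA: {A}.
{A} --p--> {A,B,C,D}  [new]
{A} --q--> {A,B,C}  [new]
{A,B,C,D} --p--> {A,B,C,D}  [seen]
{A,B,C,D} --q--> {A,B,C,D}  [seen]
{A,B,C} --p--> {A,B,C,D}  [seen]
{A,B,C} --q--> {A,B,C,D}  [seen]
Reachable DFA states: {A}, {A,B,C,D}, {A,B,C}.

3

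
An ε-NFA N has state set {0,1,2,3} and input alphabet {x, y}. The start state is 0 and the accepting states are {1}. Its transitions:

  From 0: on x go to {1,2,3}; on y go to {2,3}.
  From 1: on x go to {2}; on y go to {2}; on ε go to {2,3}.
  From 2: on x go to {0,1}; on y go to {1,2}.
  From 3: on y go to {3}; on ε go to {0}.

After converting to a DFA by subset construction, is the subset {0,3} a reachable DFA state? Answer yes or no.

no

Start state of the DFA: {0} (ε-closure of the NFA start).
{0} --x--> {0,1,2,3}  [new]
{0} --y--> {0,2,3}  [new]
{0,1,2,3} --x--> {0,1,2,3}  [seen]
{0,1,2,3} --y--> {0,1,2,3}  [seen]
{0,2,3} --x--> {0,1,2,3}  [seen]
{0,2,3} --y--> {0,1,2,3}  [seen]
Reachable DFA states: {0}, {0,1,2,3}, {0,2,3}.
{0,3} is not among them.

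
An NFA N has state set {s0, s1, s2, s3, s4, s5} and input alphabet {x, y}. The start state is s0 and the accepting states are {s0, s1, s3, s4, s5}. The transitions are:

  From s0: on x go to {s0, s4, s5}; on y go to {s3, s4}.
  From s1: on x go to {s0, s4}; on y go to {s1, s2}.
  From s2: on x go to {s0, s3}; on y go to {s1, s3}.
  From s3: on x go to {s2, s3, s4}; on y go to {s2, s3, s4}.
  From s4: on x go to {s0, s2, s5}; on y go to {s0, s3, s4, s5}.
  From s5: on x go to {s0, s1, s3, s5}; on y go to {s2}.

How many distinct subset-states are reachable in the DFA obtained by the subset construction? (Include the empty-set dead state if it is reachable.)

Start state of the DFA: {s0}.
{s0} --x--> {s0, s4, s5}  [new]
{s0} --y--> {s3, s4}  [new]
{s0, s4, s5} --x--> {s0, s1, s2, s3, s4, s5}  [new]
{s0, s4, s5} --y--> {s0, s2, s3, s4, s5}  [new]
{s3, s4} --x--> {s0, s2, s3, s4, s5}  [seen]
{s3, s4} --y--> {s0, s2, s3, s4, s5}  [seen]
{s0, s1, s2, s3, s4, s5} --x--> {s0, s1, s2, s3, s4, s5}  [seen]
{s0, s1, s2, s3, s4, s5} --y--> {s0, s1, s2, s3, s4, s5}  [seen]
{s0, s2, s3, s4, s5} --x--> {s0, s1, s2, s3, s4, s5}  [seen]
{s0, s2, s3, s4, s5} --y--> {s0, s1, s2, s3, s4, s5}  [seen]
Reachable DFA states: {s0}, {s0, s4, s5}, {s3, s4}, {s0, s1, s2, s3, s4, s5}, {s0, s2, s3, s4, s5}.

5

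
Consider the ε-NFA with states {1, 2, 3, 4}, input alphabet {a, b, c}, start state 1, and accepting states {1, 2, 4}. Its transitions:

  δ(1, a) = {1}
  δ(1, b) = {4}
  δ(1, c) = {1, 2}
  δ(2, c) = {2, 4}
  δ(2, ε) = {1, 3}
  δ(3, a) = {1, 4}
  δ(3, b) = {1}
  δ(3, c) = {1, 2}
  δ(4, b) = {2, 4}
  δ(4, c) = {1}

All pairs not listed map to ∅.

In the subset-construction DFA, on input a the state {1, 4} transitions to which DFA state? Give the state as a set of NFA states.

{1}

δ(1,a) = {1}; δ(4,a) = ∅.
Union: {1}.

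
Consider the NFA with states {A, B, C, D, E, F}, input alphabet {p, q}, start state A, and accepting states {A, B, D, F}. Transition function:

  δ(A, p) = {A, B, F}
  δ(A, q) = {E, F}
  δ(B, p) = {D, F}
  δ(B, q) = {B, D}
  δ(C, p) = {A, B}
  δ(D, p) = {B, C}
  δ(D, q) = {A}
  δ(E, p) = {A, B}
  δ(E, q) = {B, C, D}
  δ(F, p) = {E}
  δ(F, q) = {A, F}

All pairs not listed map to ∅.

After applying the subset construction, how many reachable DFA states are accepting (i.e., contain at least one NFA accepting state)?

Start state of the DFA: {A}.
{A} --p--> {A, B, F}  [new]
{A} --q--> {E, F}  [new]
{A, B, F} --p--> {A, B, D, E, F}  [new]
{A, B, F} --q--> {A, B, D, E, F}  [seen]
{E, F} --p--> {A, B, E}  [new]
{E, F} --q--> {A, B, C, D, F}  [new]
{A, B, D, E, F} --p--> {A, B, C, D, E, F}  [new]
{A, B, D, E, F} --q--> {A, B, C, D, E, F}  [seen]
{A, B, E} --p--> {A, B, D, F}  [new]
{A, B, E} --q--> {B, C, D, E, F}  [new]
{A, B, C, D, F} --p--> {A, B, C, D, E, F}  [seen]
{A, B, C, D, F} --q--> {A, B, D, E, F}  [seen]
{A, B, C, D, E, F} --p--> {A, B, C, D, E, F}  [seen]
{A, B, C, D, E, F} --q--> {A, B, C, D, E, F}  [seen]
{A, B, D, F} --p--> {A, B, C, D, E, F}  [seen]
{A, B, D, F} --q--> {A, B, D, E, F}  [seen]
{B, C, D, E, F} --p--> {A, B, C, D, E, F}  [seen]
{B, C, D, E, F} --q--> {A, B, C, D, F}  [seen]
Reachable DFA states: {A}, {A, B, F}, {E, F}, {A, B, D, E, F}, {A, B, E}, {A, B, C, D, F}, {A, B, C, D, E, F}, {A, B, D, F}, {B, C, D, E, F}.
Accepting DFA states (contain an NFA accepting state): {A}, {A, B, F}, {E, F}, {A, B, D, E, F}, {A, B, E}, {A, B, C, D, F}, {A, B, C, D, E, F}, {A, B, D, F}, {B, C, D, E, F}.

9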